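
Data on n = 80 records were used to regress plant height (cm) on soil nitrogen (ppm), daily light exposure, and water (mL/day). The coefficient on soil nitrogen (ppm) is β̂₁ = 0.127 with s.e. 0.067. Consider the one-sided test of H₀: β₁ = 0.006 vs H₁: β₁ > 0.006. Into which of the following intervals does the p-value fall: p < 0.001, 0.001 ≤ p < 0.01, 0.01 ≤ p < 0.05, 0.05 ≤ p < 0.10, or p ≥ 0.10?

0.01 ≤ p < 0.05

t = (0.127 − 0.006) / 0.067 = 1.806.
df = n − k − 1 = 80 − 3 − 1 = 76.
One-sided p = P(T_{76} > t) ≈ 0.0374.
So 0.01 ≤ p < 0.05.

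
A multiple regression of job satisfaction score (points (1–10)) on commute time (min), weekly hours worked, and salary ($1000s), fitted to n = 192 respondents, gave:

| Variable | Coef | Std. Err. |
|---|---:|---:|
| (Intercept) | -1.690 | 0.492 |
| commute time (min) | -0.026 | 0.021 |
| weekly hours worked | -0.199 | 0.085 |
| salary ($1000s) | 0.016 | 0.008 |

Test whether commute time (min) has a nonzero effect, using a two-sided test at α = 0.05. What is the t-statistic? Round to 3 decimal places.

Read off: b = -0.026, SE = 0.021 for commute time (min).
H₀: β₁ = 0 vs H₁: β₁ ≠ 0.
t = -0.026 / 0.021 = -1.238.
df = n − k − 1 = 192 − 3 − 1 = 188.
Two-sided p ≈ 0.2172, which is ≥ 0.05, so fail to reject H₀.
The data do not give significant evidence of an association between commute time (min) and job satisfaction score, after adjusting for the other predictors.

t = -1.238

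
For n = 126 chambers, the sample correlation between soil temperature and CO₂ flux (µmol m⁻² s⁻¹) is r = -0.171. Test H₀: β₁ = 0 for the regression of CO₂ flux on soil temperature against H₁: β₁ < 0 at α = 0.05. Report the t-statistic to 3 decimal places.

t = r·√(n − 2)/√(1 − r²) = -0.171·√124/√0.970759 = -1.933.
df = n − 2 = 124.
One-sided p ≈ 0.0278, which is < 0.05, so reject H₀.
There is evidence of a linear association between soil temperature and CO₂ flux.

t = -1.933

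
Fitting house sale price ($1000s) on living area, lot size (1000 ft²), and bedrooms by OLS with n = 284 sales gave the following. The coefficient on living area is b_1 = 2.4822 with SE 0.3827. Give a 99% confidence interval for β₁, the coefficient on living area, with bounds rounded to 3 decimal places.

(1.490, 3.475)

df = n − k − 1 = 284 − 3 − 1 = 280.
t* = t_{0.005, 280} = 2.593502.
Margin = t* × SE = 2.593502 × 0.3827 = 0.99253.
CI: 2.4822 ± 0.99253 → (1.490, 3.475).
With 99% confidence, each one-unit increase in living area is associated with a change of between 1.490 and 3.475 $1000s in house sale price, holding the other predictors fixed.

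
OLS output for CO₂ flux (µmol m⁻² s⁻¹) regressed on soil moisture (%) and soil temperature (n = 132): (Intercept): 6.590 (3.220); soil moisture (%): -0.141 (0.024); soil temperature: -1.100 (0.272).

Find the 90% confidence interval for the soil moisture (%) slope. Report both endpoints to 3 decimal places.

Read off: b = -0.141, SE = 0.024 for soil moisture (%).
df = n − k − 1 = 132 − 2 − 1 = 129.
t* = t_{0.05, 129} = 1.656752.
Margin = t* × SE = 1.656752 × 0.024 = 0.03976.
CI: -0.141 ± 0.03976 → (-0.181, -0.101).

(-0.181, -0.101)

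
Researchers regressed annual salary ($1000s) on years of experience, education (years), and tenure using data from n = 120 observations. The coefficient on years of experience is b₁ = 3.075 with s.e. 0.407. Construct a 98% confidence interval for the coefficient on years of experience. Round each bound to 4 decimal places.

df = n − k − 1 = 120 − 3 − 1 = 116.
t* = t_{0.01, 116} = 2.358924.
Margin = t* × SE = 2.358924 × 0.407 = 0.960082.
CI: 3.075 ± 0.960082 → (2.1149, 4.0351).
With 98% confidence, each one-unit increase in years of experience is associated with a change of between 2.1149 and 4.0351 $1000s in annual salary, holding the other predictors fixed.

(2.1149, 4.0351)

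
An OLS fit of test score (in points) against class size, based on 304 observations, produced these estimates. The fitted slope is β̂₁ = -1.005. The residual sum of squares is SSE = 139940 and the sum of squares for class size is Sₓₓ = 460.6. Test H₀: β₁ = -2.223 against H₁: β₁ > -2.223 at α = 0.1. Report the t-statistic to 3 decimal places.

t = 1.214

MSE = SSE/(n − 2) = 139940/302 = 463.377.
SE(β̂₁) = √(MSE/Sₓₓ) = √(463.377/460.6) = 1.00301.
t = (-1.005 − (-2.223)) / 1.00301 = 1.214.
df = n − 2 = 302.
One-sided p ≈ 0.1128, which is ≥ 0.1, so fail to reject H₀.
The data do not give significant evidence that the true slope on class size exceeds -2.223 points per unit.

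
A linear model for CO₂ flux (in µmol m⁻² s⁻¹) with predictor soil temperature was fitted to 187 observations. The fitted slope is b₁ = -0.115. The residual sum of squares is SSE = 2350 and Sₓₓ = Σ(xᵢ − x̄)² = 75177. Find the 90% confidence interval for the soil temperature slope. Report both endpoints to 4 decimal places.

MSE = SSE/(n − 2) = 2350/185 = 12.7027.
SE(b₁) = √(MSE/Sₓₓ) = √(12.7027/75177) = 0.0129989.
df = n − 2 = 185.
t* = t_{0.05, 185} = 1.653132.
Margin = t* × SE = 1.653132 × 0.0129989 = 0.021489.
CI: -0.115 ± 0.021489 → (-0.1365, -0.0935).
With 90% confidence, each one-unit increase in soil temperature is associated with a change of between -0.1365 and -0.0935 µmol m⁻² s⁻¹ in CO₂ flux.

(-0.1365, -0.0935)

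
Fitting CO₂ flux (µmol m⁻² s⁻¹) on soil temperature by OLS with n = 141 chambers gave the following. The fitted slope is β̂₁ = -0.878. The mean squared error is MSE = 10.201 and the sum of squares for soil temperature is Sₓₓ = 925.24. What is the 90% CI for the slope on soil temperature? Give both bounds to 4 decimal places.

SE(β̂₁) = √(MSE/Sₓₓ) = √(10.201/925.24) = 0.105001.
df = n − 2 = 139.
t* = t_{0.05, 139} = 1.65589.
Margin = t* × SE = 1.65589 × 0.105001 = 0.173870.
CI: -0.878 ± 0.173870 → (-1.0519, -0.7041).
With 90% confidence, each one-unit increase in soil temperature is associated with a change of between -1.0519 and -0.7041 µmol m⁻² s⁻¹ in CO₂ flux.

(-1.0519, -0.7041)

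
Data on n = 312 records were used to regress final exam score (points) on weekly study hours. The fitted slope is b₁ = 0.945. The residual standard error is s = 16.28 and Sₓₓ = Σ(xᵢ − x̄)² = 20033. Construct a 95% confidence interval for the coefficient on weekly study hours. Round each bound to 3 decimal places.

SE(b₁) = s/√Sₓₓ = 16.28/√20033 = 0.115022.
df = n − 2 = 310.
t* = t_{0.025, 310} = 1.967646.
Margin = t* × SE = 1.967646 × 0.115022 = 0.22632.
CI: 0.945 ± 0.22632 → (0.719, 1.171).
With 95% confidence, each one-unit increase in weekly study hours is associated with a change of between 0.719 and 1.171 points in final exam score.

(0.719, 1.171)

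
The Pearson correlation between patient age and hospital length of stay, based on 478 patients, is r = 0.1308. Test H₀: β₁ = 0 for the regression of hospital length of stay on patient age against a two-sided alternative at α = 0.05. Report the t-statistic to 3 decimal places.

t = r·√(n − 2)/√(1 − r²) = 0.1308·√476/√0.982891 = 2.878.
df = n − 2 = 476.
Two-sided p ≈ 0.0042, which is < 0.05, so reject H₀.
There is evidence of a linear association between patient age and hospital length of stay.

t = 2.878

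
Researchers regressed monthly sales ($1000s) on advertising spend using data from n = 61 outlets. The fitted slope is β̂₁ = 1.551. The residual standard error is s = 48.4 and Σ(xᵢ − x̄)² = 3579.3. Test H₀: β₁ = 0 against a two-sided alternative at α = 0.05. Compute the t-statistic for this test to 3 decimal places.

SE(β̂₁) = s/√Sₓₓ = 48.4/√3579.3 = 0.808996.
t = 1.551 / 0.808996 = 1.917.
df = n − 2 = 59.
Two-sided p ≈ 0.0601, which is ≥ 0.05, so fail to reject H₀.
The data do not give significant evidence of an association between advertising spend and monthly sales.

t = 1.917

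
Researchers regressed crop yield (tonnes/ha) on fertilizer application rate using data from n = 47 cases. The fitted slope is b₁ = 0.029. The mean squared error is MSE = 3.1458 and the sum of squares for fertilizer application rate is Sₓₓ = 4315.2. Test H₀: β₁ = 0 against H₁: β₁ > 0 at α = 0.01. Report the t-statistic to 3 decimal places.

t = 1.074

SE(b₁) = √(MSE/Sₓₓ) = √(3.1458/4315.2) = 0.0270001.
t = 0.029 / 0.0270001 = 1.074.
df = n − 2 = 45.
One-sided p ≈ 0.1443, which is ≥ 0.01, so fail to reject H₀.
The data do not give significant evidence that the true slope on fertilizer application rate is positive.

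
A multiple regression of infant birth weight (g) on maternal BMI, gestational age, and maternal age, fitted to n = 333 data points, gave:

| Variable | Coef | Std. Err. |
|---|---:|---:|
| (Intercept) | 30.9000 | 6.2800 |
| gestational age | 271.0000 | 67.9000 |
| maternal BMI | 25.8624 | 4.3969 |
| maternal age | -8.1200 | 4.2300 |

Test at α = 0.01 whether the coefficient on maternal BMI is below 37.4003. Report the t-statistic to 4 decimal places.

t = -2.6241

Read off: b = 25.8624, SE = 4.3969 for maternal BMI.
H₀: β₁ = 37.4003 vs H₁: β₁ < 37.4003.
t = (25.8624 − 37.4003) / 4.3969 = -2.6241.
df = n − k − 1 = 333 − 3 − 1 = 329.
One-sided p ≈ 0.0045, which is < 0.01, so reject H₀.
There is evidence that the true slope on maternal BMI is below 37.4003 g per unit, holding the other predictors fixed.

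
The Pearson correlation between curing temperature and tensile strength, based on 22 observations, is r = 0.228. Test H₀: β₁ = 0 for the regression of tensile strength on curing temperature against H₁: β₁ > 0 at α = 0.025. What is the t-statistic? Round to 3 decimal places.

t = 1.047

t = r·√(n − 2)/√(1 − r²) = 0.228·√20/√0.948016 = 1.047.
df = n − 2 = 20.
One-sided p ≈ 0.1537, which is ≥ 0.025, so fail to reject H₀.
The data do not give significant evidence of a linear association between curing temperature and tensile strength.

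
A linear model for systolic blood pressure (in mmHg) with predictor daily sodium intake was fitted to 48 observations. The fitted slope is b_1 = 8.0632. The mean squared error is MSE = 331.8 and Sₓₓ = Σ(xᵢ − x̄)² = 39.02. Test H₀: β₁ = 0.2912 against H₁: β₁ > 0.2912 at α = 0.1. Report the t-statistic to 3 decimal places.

SE(b_1) = √(MSE/Sₓₓ) = √(331.8/39.02) = 2.91605.
t = (8.0632 − 0.2912) / 2.91605 = 2.665.
df = n − 2 = 46.
One-sided p ≈ 0.0053, which is < 0.1, so reject H₀.
There is evidence that the true slope on daily sodium intake exceeds 0.2912 mmHg per unit.

t = 2.665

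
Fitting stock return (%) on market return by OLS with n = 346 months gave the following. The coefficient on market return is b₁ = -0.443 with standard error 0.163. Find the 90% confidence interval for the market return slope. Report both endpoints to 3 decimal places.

df = n − 2 = 346 − 2 = 344.
t* = t_{0.05, 344} = 1.649295.
Margin = t* × SE = 1.649295 × 0.163 = 0.26884.
CI: -0.443 ± 0.26884 → (-0.712, -0.174).
With 90% confidence, each one-unit increase in market return is associated with a change of between -0.712 and -0.174 % in stock return.

(-0.712, -0.174)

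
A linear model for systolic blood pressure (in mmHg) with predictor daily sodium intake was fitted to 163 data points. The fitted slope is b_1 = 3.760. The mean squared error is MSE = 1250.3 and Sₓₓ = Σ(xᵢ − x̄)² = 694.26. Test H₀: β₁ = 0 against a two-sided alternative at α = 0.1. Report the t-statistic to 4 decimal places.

t = 2.8018

SE(b_1) = √(MSE/Sₓₓ) = √(1250.3/694.26) = 1.34198.
t = 3.760 / 1.34198 = 2.8018.
df = n − 2 = 161.
Two-sided p ≈ 0.0057, which is < 0.1, so reject H₀.
There is evidence that daily sodium intake is associated with systolic blood pressure.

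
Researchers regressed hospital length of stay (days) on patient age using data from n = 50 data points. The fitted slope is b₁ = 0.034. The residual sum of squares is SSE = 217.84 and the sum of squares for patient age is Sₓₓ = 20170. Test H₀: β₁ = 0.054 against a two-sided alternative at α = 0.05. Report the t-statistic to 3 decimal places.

MSE = SSE/(n − 2) = 217.84/48 = 4.53833.
SE(b₁) = √(MSE/Sₓₓ) = √(4.53833/20170) = 0.0150001.
t = (0.034 − 0.054) / 0.0150001 = -1.333.
df = n − 2 = 48.
Two-sided p ≈ 0.1887, which is ≥ 0.05, so fail to reject H₀.
The data are consistent with a true slope of 0.054 days per unit of patient age.

t = -1.333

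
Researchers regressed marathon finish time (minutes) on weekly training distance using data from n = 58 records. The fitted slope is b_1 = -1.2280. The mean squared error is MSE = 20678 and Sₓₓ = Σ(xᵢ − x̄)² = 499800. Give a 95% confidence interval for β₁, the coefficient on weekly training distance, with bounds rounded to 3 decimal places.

(-1.635, -0.821)

SE(b_1) = √(MSE/Sₓₓ) = √(20678/499800) = 0.203402.
df = n − 2 = 56.
t* = t_{0.025, 56} = 2.003241.
Margin = t* × SE = 2.003241 × 0.203402 = 0.40746.
CI: -1.2280 ± 0.40746 → (-1.635, -0.821).
With 95% confidence, each one-unit increase in weekly training distance is associated with a change of between -1.635 and -0.821 minutes in marathon finish time.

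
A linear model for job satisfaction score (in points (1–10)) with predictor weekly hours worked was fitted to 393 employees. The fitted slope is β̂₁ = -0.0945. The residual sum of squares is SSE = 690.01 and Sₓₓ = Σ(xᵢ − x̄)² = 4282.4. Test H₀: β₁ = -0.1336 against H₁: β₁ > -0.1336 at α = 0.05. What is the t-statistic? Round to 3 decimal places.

t = 1.926

MSE = SSE/(n − 2) = 690.01/391 = 1.76473.
SE(β̂₁) = √(MSE/Sₓₓ) = √(1.76473/4282.4) = 0.0203.
t = (-0.0945 − (-0.1336)) / 0.0203 = 1.926.
df = n − 2 = 391.
One-sided p ≈ 0.0274, which is < 0.05, so reject H₀.
There is evidence that the true slope on weekly hours worked exceeds -0.1336 points (1–10) per unit.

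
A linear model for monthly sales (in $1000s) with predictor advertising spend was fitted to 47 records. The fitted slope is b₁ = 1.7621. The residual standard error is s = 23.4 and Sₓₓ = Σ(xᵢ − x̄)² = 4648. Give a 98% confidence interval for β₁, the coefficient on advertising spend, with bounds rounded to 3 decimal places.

SE(b₁) = s/√Sₓₓ = 23.4/√4648 = 0.343228.
df = n − 2 = 45.
t* = t_{0.01, 45} = 2.412116.
Margin = t* × SE = 2.412116 × 0.343228 = 0.82791.
CI: 1.7621 ± 0.82791 → (0.934, 2.590).
With 98% confidence, each one-unit increase in advertising spend is associated with a change of between 0.934 and 2.590 $1000s in monthly sales.

(0.934, 2.590)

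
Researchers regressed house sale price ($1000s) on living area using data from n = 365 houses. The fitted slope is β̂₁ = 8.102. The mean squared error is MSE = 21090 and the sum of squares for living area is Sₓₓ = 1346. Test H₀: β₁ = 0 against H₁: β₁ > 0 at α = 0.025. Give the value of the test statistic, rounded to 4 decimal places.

t = 2.0468

SE(β̂₁) = √(MSE/Sₓₓ) = √(21090/1346) = 3.95836.
t = 8.102 / 3.95836 = 2.0468.
df = n − 2 = 363.
One-sided p ≈ 0.0207, which is < 0.025, so reject H₀.
There is evidence that the true slope on living area is positive.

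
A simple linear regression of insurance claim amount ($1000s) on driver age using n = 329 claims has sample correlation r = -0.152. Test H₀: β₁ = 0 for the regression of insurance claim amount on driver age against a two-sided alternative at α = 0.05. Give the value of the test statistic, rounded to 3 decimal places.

t = -2.781

t = r·√(n − 2)/√(1 − r²) = -0.152·√327/√0.976896 = -2.781.
df = n − 2 = 327.
Two-sided p ≈ 0.0057, which is < 0.05, so reject H₀.
There is evidence of a linear association between driver age and insurance claim amount.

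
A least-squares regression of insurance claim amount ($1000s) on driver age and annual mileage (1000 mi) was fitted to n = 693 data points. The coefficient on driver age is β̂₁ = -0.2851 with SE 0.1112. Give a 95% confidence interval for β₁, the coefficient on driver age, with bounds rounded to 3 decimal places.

df = n − k − 1 = 693 − 2 − 1 = 690.
t* = t_{0.025, 690} = 1.963408.
Margin = t* × SE = 1.963408 × 0.1112 = 0.21833.
CI: -0.2851 ± 0.21833 → (-0.503, -0.067).
With 95% confidence, each one-unit increase in driver age is associated with a change of between -0.503 and -0.067 $1000s in insurance claim amount, holding the other predictors fixed.

(-0.503, -0.067)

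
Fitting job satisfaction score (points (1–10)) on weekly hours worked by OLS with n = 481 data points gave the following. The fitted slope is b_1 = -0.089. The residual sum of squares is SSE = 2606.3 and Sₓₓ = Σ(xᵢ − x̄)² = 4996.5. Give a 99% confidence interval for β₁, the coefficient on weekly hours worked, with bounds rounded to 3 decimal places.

MSE = SSE/(n − 2) = 2606.3/479 = 5.44113.
SE(b_1) = √(MSE/Sₓₓ) = √(5.44113/4996.5) = 0.0329998.
df = n − 2 = 479.
t* = t_{0.005, 479} = 2.586132.
Margin = t* × SE = 2.586132 × 0.0329998 = 0.08534.
CI: -0.089 ± 0.08534 → (-0.174, -0.004).
With 99% confidence, each one-unit increase in weekly hours worked is associated with a change of between -0.174 and -0.004 points (1–10) in job satisfaction score.

(-0.174, -0.004)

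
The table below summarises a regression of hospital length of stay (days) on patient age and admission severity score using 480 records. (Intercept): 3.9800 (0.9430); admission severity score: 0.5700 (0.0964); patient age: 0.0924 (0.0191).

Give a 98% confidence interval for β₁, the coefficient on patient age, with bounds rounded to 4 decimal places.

(0.0478, 0.1370)

Read off: b = 0.0924, SE = 0.0191 for patient age.
df = n − k − 1 = 480 − 2 − 1 = 477.
t* = t_{0.01, 477} = 2.334191.
Margin = t* × SE = 2.334191 × 0.0191 = 0.044583.
CI: 0.0924 ± 0.044583 → (0.0478, 0.1370).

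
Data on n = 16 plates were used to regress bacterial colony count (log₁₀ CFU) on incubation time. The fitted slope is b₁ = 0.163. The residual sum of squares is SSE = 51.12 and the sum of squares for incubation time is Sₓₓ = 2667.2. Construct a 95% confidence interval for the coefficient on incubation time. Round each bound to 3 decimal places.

MSE = SSE/(n − 2) = 51.12/14 = 3.65143.
SE(b₁) = √(MSE/Sₓₓ) = √(3.65143/2667.2) = 0.0370002.
df = n − 2 = 14.
t* = t_{0.025, 14} = 2.144787.
Margin = t* × SE = 2.144787 × 0.0370002 = 0.07936.
CI: 0.163 ± 0.07936 → (0.084, 0.242).
With 95% confidence, each one-unit increase in incubation time is associated with a change of between 0.084 and 0.242 log₁₀ CFU in bacterial colony count.

(0.084, 0.242)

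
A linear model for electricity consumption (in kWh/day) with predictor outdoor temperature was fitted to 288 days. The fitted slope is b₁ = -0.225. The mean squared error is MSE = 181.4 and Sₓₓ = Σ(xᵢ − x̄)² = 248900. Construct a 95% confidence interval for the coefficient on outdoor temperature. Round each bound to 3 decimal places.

SE(b₁) = √(MSE/Sₓₓ) = √(181.4/248900) = 0.0269964.
df = n − 2 = 286.
t* = t_{0.025, 286} = 1.968293.
Margin = t* × SE = 1.968293 × 0.0269964 = 0.05314.
CI: -0.225 ± 0.05314 → (-0.278, -0.172).
With 95% confidence, each one-unit increase in outdoor temperature is associated with a change of between -0.278 and -0.172 kWh/day in electricity consumption.

(-0.278, -0.172)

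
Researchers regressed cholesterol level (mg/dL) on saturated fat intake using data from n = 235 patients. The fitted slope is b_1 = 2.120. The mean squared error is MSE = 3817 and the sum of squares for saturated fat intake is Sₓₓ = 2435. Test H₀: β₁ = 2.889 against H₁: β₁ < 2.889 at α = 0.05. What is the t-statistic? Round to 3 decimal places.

t = -0.614

SE(b_1) = √(MSE/Sₓₓ) = √(3817/2435) = 1.25202.
t = (2.120 − 2.889) / 1.25202 = -0.614.
df = n − 2 = 233.
One-sided p ≈ 0.2698, which is ≥ 0.05, so fail to reject H₀.
The data do not give significant evidence that the true slope on saturated fat intake is below 2.889 mg/dL per unit.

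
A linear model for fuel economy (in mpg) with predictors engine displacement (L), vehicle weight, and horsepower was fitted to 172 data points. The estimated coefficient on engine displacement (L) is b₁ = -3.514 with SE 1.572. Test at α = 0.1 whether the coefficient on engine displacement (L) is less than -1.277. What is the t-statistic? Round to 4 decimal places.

t = -1.4230

H₀: β₁ = -1.277 vs H₁: β₁ < -1.277.
t = (b₁ − β₁⁰)/SE = (-3.514 − (-1.277)) / 1.572 = -1.4230.
df = n − k − 1 = 172 − 3 − 1 = 168.
One-sided p ≈ 0.0783, which is < 0.1, so reject H₀.
There is evidence that the true slope on engine displacement (L) is below -1.277 mpg per unit, holding the other predictors fixed.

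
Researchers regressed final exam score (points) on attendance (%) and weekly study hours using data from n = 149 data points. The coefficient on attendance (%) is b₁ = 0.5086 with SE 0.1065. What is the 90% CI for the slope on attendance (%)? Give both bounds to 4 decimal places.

(0.3323, 0.6849)

df = n − k − 1 = 149 − 2 − 1 = 146.
t* = t_{0.05, 146} = 1.655357.
Margin = t* × SE = 1.655357 × 0.1065 = 0.176296.
CI: 0.5086 ± 0.176296 → (0.3323, 0.6849).
With 90% confidence, each one-unit increase in attendance (%) is associated with a change of between 0.3323 and 0.6849 points in final exam score, holding the other predictors fixed.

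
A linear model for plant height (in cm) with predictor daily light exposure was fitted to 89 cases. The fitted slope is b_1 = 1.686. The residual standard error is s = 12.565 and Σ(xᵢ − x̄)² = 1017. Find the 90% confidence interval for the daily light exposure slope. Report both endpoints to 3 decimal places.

SE(b_1) = s/√Sₓₓ = 12.565/√1017 = 0.394005.
df = n − 2 = 87.
t* = t_{0.05, 87} = 1.662557.
Margin = t* × SE = 1.662557 × 0.394005 = 0.65506.
CI: 1.686 ± 0.65506 → (1.031, 2.341).
With 90% confidence, each one-unit increase in daily light exposure is associated with a change of between 1.031 and 2.341 cm in plant height.

(1.031, 2.341)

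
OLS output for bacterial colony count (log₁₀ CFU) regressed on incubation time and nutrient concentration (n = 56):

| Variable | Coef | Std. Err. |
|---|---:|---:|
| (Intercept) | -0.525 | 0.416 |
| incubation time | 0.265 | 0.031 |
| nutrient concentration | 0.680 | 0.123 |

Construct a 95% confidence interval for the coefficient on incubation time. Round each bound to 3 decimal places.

Read off: b = 0.265, SE = 0.031 for incubation time.
df = n − k − 1 = 56 − 2 − 1 = 53.
t* = t_{0.025, 53} = 2.005746.
Margin = t* × SE = 2.005746 × 0.031 = 0.06218.
CI: 0.265 ± 0.06218 → (0.203, 0.327).

(0.203, 0.327)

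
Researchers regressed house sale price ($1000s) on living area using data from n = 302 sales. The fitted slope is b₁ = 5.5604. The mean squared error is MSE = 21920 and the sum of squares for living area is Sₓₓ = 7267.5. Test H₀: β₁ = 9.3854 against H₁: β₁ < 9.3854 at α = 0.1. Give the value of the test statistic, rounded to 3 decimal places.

t = -2.202

SE(b₁) = √(MSE/Sₓₓ) = √(21920/7267.5) = 1.73671.
t = (5.5604 − 9.3854) / 1.73671 = -2.202.
df = n − 2 = 300.
One-sided p ≈ 0.0142, which is < 0.1, so reject H₀.
There is evidence that the true slope on living area is below 9.3854 $1000s per unit.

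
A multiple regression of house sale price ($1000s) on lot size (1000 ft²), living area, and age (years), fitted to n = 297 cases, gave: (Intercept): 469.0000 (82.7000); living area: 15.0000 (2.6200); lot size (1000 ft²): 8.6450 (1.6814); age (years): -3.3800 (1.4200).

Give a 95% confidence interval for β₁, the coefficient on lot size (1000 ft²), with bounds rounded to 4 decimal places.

(5.3358, 11.9542)

Read off: b = 8.6450, SE = 1.6814 for lot size (1000 ft²).
df = n − k − 1 = 297 − 3 − 1 = 293.
t* = t_{0.025, 293} = 1.968093.
Margin = t* × SE = 1.968093 × 1.6814 = 3.309152.
CI: 8.6450 ± 3.309152 → (5.3358, 11.9542).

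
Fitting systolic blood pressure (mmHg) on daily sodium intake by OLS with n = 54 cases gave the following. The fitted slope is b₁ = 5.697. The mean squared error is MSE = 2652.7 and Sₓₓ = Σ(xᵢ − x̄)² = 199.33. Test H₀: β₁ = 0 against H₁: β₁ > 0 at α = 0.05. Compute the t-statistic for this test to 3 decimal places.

t = 1.562

SE(b₁) = √(MSE/Sₓₓ) = √(2652.7/199.33) = 3.64802.
t = 5.697 / 3.64802 = 1.562.
df = n − 2 = 52.
One-sided p ≈ 0.0622, which is ≥ 0.05, so fail to reject H₀.
The data do not give significant evidence that the true slope on daily sodium intake is positive.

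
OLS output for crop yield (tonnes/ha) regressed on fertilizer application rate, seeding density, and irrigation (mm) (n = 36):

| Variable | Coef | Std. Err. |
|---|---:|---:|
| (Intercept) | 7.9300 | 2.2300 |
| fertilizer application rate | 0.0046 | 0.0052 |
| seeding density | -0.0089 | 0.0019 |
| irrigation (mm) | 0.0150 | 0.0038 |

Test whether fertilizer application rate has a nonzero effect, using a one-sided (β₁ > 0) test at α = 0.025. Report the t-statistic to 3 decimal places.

t = 0.885

Read off: b = 0.0046, SE = 0.0052 for fertilizer application rate.
H₀: β₁ = 0 vs H₁: β₁ > 0.
t = 0.0046 / 0.0052 = 0.885.
df = n − k − 1 = 36 − 3 − 1 = 32.
One-sided p ≈ 0.1915, which is ≥ 0.025, so fail to reject H₀.
The data do not give significant evidence that the true slope on fertilizer application rate is positive, holding the other predictors fixed.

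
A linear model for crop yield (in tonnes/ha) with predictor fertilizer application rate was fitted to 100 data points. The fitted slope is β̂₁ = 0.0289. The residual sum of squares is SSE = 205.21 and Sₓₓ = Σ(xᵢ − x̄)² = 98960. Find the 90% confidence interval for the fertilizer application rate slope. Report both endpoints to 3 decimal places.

(0.021, 0.037)

MSE = SSE/(n − 2) = 205.21/98 = 2.09398.
SE(β̂₁) = √(MSE/Sₓₓ) = √(2.09398/98960) = 0.00459998.
df = n − 2 = 98.
t* = t_{0.05, 98} = 1.660551.
Margin = t* × SE = 1.660551 × 0.00459998 = 0.00764.
CI: 0.0289 ± 0.00764 → (0.021, 0.037).
With 90% confidence, each one-unit increase in fertilizer application rate is associated with a change of between 0.021 and 0.037 tonnes/ha in crop yield.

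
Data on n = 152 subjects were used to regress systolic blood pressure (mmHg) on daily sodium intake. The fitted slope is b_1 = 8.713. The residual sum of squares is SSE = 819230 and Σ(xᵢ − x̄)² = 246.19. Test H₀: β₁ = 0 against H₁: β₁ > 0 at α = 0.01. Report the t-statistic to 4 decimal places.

t = 1.8499

MSE = SSE/(n − 2) = 819230/150 = 5461.53.
SE(b_1) = √(MSE/Sₓₓ) = √(5461.53/246.19) = 4.71001.
t = 8.713 / 4.71001 = 1.8499.
df = n − 2 = 150.
One-sided p ≈ 0.0331, which is ≥ 0.01, so fail to reject H₀.
The data do not give significant evidence that the true slope on daily sodium intake is positive.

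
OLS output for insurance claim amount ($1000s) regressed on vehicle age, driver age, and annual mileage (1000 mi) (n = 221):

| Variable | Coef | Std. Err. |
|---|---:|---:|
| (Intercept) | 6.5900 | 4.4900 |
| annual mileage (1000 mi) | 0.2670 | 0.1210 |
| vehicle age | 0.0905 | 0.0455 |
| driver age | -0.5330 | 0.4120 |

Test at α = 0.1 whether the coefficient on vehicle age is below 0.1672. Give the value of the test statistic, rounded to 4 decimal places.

t = -1.6857

Read off: b = 0.0905, SE = 0.0455 for vehicle age.
H₀: β₁ = 0.1672 vs H₁: β₁ < 0.1672.
t = (0.0905 − 0.1672) / 0.0455 = -1.6857.
df = n − k − 1 = 221 − 3 − 1 = 217.
One-sided p ≈ 0.0466, which is < 0.1, so reject H₀.
There is evidence that the true slope on vehicle age is below 0.1672 $1000s per unit, holding the other predictors fixed.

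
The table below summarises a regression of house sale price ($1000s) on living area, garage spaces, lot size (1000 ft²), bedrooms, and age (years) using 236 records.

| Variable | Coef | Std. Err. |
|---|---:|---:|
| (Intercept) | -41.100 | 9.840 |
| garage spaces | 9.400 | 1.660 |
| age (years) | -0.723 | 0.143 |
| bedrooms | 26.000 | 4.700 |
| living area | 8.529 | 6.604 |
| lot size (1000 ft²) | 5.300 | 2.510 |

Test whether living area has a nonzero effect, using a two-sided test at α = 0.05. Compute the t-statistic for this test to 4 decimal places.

Read off: b = 8.529, SE = 6.604 for living area.
H₀: β₁ = 0 vs H₁: β₁ ≠ 0.
t = 8.529 / 6.604 = 1.2915.
df = n − k − 1 = 236 − 5 − 1 = 230.
Two-sided p ≈ 0.1978, which is ≥ 0.05, so fail to reject H₀.
The data do not give significant evidence of an association between living area and house sale price, after adjusting for the other predictors.

t = 1.2915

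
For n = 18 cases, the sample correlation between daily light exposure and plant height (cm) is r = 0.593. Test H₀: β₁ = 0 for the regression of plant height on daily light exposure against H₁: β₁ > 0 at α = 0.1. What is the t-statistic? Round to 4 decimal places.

t = 2.9458

t = r·√(n − 2)/√(1 − r²) = 0.593·√16/√0.648351 = 2.9458.
df = n − 2 = 16.
One-sided p ≈ 0.0047, which is < 0.1, so reject H₀.
There is evidence of a linear association between daily light exposure and plant height.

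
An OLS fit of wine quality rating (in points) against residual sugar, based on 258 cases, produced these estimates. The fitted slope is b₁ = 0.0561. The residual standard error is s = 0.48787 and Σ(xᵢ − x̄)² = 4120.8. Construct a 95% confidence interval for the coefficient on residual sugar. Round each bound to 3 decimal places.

SE(b₁) = s/√Sₓₓ = 0.48787/√4120.8 = 0.0076.
df = n − 2 = 256.
t* = t_{0.025, 256} = 1.969274.
Margin = t* × SE = 1.969274 × 0.0076 = 0.01497.
CI: 0.0561 ± 0.01497 → (0.041, 0.071).
With 95% confidence, each one-unit increase in residual sugar is associated with a change of between 0.041 and 0.071 points in wine quality rating.

(0.041, 0.071)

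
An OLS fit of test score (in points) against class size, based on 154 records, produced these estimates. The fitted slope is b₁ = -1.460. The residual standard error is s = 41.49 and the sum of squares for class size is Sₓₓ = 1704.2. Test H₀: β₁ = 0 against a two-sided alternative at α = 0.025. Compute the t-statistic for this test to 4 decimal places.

t = -1.4527

SE(b₁) = s/√Sₓₓ = 41.49/√1704.2 = 1.00504.
t = -1.460 / 1.00504 = -1.4527.
df = n − 2 = 152.
Two-sided p ≈ 0.1484, which is ≥ 0.025, so fail to reject H₀.
The data do not give significant evidence of an association between class size and test score.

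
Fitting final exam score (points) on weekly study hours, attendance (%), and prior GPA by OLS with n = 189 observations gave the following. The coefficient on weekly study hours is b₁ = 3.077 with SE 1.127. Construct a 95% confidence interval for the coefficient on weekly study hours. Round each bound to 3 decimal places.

df = n − k − 1 = 189 − 3 − 1 = 185.
t* = t_{0.025, 185} = 1.97287.
Margin = t* × SE = 1.97287 × 1.127 = 2.22342.
CI: 3.077 ± 2.22342 → (0.854, 5.300).
With 95% confidence, each one-unit increase in weekly study hours is associated with a change of between 0.854 and 5.300 points in final exam score, holding the other predictors fixed.

(0.854, 5.300)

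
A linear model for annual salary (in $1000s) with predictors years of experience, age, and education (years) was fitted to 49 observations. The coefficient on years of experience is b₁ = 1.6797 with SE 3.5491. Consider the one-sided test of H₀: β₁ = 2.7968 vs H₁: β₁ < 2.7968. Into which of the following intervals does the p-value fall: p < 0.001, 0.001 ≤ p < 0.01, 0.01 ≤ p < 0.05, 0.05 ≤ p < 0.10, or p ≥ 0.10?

t = (1.6797 − 2.7968) / 3.5491 = -0.315.
df = n − k − 1 = 49 − 3 − 1 = 45.
One-sided p = P(T_{45} < t) ≈ 0.3772.
So p ≥ 0.10.

p ≥ 0.10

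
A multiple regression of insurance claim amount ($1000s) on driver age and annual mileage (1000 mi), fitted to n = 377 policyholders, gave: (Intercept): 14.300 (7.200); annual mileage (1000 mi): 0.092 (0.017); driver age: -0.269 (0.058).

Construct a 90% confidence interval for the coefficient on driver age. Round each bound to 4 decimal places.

(-0.3646, -0.1734)

Read off: b = -0.269, SE = 0.058 for driver age.
df = n − k − 1 = 377 − 2 − 1 = 374.
t* = t_{0.05, 374} = 1.648938.
Margin = t* × SE = 1.648938 × 0.058 = 0.095638.
CI: -0.269 ± 0.095638 → (-0.3646, -0.1734).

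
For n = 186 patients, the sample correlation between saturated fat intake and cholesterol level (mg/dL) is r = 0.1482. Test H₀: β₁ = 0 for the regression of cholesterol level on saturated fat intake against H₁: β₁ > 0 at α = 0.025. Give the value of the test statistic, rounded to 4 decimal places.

t = r·√(n − 2)/√(1 − r²) = 0.1482·√184/√0.978037 = 2.0327.
df = n − 2 = 184.
One-sided p ≈ 0.0218, which is < 0.025, so reject H₀.
There is evidence of a linear association between saturated fat intake and cholesterol level.

t = 2.0327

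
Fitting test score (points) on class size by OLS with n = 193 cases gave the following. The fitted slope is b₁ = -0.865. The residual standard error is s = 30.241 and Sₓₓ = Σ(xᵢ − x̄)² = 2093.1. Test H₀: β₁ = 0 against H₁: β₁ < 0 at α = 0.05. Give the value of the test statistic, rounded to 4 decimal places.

SE(b₁) = s/√Sₓₓ = 30.241/√2093.1 = 0.661.
t = -0.865 / 0.661 = -1.3086.
df = n − 2 = 191.
One-sided p ≈ 0.0961, which is ≥ 0.05, so fail to reject H₀.
The data do not give significant evidence that the true slope on class size is negative.

t = -1.3086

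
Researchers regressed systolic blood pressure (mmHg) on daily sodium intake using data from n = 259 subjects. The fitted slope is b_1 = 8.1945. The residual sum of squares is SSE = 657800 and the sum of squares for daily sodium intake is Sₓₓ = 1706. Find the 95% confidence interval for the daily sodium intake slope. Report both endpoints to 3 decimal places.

MSE = SSE/(n − 2) = 657800/257 = 2559.53.
SE(b_1) = √(MSE/Sₓₓ) = √(2559.53/1706) = 1.22487.
df = n − 2 = 257.
t* = t_{0.025, 257} = 1.969237.
Margin = t* × SE = 1.969237 × 1.22487 = 2.41206.
CI: 8.1945 ± 2.41206 → (5.782, 10.607).
With 95% confidence, each one-unit increase in daily sodium intake is associated with a change of between 5.782 and 10.607 mmHg in systolic blood pressure.

(5.782, 10.607)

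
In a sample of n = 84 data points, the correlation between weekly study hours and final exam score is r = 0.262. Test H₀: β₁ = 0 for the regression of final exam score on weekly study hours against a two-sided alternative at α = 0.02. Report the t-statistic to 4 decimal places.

t = r·√(n − 2)/√(1 − r²) = 0.262·√82/√0.931356 = 2.4584.
df = n − 2 = 82.
Two-sided p ≈ 0.0161, which is < 0.02, so reject H₀.
There is evidence of a linear association between weekly study hours and final exam score.

t = 2.4584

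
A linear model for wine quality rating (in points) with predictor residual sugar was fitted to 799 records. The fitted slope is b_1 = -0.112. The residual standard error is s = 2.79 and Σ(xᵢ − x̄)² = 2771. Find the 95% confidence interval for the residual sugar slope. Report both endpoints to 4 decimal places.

SE(b_1) = s/√Sₓₓ = 2.79/√2771 = 0.0530012.
df = n − 2 = 797.
t* = t_{0.025, 797} = 1.962945.
Margin = t* × SE = 1.962945 × 0.0530012 = 0.104038.
CI: -0.112 ± 0.104038 → (-0.2160, -0.0080).
With 95% confidence, each one-unit increase in residual sugar is associated with a change of between -0.2160 and -0.0080 points in wine quality rating.

(-0.2160, -0.0080)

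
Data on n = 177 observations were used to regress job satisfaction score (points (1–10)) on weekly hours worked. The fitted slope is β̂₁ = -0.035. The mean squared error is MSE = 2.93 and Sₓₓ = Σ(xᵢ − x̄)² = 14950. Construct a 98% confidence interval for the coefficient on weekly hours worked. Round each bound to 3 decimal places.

SE(β̂₁) = √(MSE/Sₓₓ) = √(2.93/14950) = 0.0139995.
df = n − 2 = 175.
t* = t_{0.01, 175} = 2.347845.
Margin = t* × SE = 2.347845 × 0.0139995 = 0.03287.
CI: -0.035 ± 0.03287 → (-0.068, -0.002).
With 98% confidence, each one-unit increase in weekly hours worked is associated with a change of between -0.068 and -0.002 points (1–10) in job satisfaction score.

(-0.068, -0.002)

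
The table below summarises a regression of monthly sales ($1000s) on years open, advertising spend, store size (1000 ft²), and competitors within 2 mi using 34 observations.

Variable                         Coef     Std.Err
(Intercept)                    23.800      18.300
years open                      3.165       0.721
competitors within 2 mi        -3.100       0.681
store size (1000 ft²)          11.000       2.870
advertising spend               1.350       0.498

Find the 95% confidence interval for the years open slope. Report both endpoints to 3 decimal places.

Read off: b = 3.165, SE = 0.721 for years open.
df = n − k − 1 = 34 − 4 − 1 = 29.
t* = t_{0.025, 29} = 2.04523.
Margin = t* × SE = 2.04523 × 0.721 = 1.47461.
CI: 3.165 ± 1.47461 → (1.690, 4.640).

(1.690, 4.640)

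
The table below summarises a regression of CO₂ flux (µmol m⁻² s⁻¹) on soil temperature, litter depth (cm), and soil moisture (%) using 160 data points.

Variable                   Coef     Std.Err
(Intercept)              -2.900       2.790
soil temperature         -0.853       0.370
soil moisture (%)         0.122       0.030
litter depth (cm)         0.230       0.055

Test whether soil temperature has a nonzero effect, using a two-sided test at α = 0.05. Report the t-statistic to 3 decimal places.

Read off: b = -0.853, SE = 0.370 for soil temperature.
H₀: β₁ = 0 vs H₁: β₁ ≠ 0.
t = -0.853 / 0.370 = -2.305.
df = n − k − 1 = 160 − 3 − 1 = 156.
Two-sided p ≈ 0.0225, which is < 0.05, so reject H₀.
There is evidence that soil temperature is associated with CO₂ flux, holding the other predictors fixed.

t = -2.305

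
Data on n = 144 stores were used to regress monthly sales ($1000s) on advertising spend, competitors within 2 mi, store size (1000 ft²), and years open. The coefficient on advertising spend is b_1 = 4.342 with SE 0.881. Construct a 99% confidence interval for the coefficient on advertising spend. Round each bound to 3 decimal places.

(2.041, 6.643)

df = n − k − 1 = 144 − 4 − 1 = 139.
t* = t_{0.005, 139} = 2.611662.
Margin = t* × SE = 2.611662 × 0.881 = 2.30087.
CI: 4.342 ± 2.30087 → (2.041, 6.643).
With 99% confidence, each one-unit increase in advertising spend is associated with a change of between 2.041 and 6.643 $1000s in monthly sales, holding the other predictors fixed.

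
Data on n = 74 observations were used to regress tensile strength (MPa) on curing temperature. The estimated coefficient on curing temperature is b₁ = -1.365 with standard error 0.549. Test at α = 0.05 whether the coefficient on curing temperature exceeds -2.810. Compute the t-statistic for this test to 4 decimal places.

H₀: β₁ = -2.810 vs H₁: β₁ > -2.810.
t = (b₁ − β₁⁰)/SE = (-1.365 − (-2.810)) / 0.549 = 2.6321.
df = n − 2 = 74 − 2 = 72.
One-sided p ≈ 0.0052, which is < 0.05, so reject H₀.
There is evidence that the true slope on curing temperature exceeds -2.810 MPa per unit.

t = 2.6321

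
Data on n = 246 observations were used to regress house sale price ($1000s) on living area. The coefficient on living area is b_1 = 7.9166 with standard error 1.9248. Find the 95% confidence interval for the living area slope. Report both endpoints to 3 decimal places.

df = n − 2 = 246 − 2 = 244.
t* = t_{0.025, 244} = 1.969734.
Margin = t* × SE = 1.969734 × 1.9248 = 3.79134.
CI: 7.9166 ± 3.79134 → (4.125, 11.708).
With 95% confidence, each one-unit increase in living area is associated with a change of between 4.125 and 11.708 $1000s in house sale price.

(4.125, 11.708)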